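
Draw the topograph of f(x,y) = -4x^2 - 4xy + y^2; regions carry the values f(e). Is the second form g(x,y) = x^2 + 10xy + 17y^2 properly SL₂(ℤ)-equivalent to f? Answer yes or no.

D₁ = 32, D₂ = 32
river cycle of f (length 2): (1, 4, -4), (-4, 4, 1)
river cycle of g (length 2): (1, 4, -4), (-4, 4, 1)
cycles coincide ⇒ equivalent

yes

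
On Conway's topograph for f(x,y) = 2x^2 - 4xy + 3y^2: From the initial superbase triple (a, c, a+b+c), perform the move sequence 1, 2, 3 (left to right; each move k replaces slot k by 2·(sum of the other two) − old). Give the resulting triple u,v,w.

start (2,3,1) = (f(1,0),f(0,1),f(1,1))
replace slot 1: 2·(3+1) − 2 = 6 → (6,3,1)
replace slot 2: 2·(6+1) − 3 = 11 → (6,11,1)
replace slot 3: 2·(6+11) − 1 = 33 → (6,11,33)

6,11,33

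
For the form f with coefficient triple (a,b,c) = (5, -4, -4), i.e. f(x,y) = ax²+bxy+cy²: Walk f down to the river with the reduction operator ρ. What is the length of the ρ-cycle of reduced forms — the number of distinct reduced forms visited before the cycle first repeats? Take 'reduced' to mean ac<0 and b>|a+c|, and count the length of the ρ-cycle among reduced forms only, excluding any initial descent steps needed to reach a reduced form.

D = 96, ⌊√D⌋ = 9
descent: ρ → (-4,4,5)  [lands on river]
river: ρ → (5,6,-3)
river: ρ → (-3,6,5)
river: ρ → (5,4,-4)
ρ-cycle length = 4 (tail of 1 descent step not counted)

4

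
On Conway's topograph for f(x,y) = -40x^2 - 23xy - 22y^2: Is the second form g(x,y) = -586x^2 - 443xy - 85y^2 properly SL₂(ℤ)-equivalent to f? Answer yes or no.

D₁ = -2991, D₂ = -2991
f is negative-definite; reduce −f:
−f: flip: (40,23,22)→(22,-23,40)
−f: translate: b→21 (≡-23 mod 44), so (22,-23,40)→(22,21,39)
−f: reduced (well bottom): (22,21,39) with a≤c, −a<b≤a
flip sign back: reduced form of f is (-22,-21,-39)
g is negative-definite; reduce −g:
−g: flip: (586,443,85)→(85,-443,586)
−g: translate: b→67 (≡-443 mod 170), so (85,-443,586)→(85,67,22)
−g: flip: (85,67,22)→(22,-67,85)
−g: translate: b→21 (≡-67 mod 44), so (22,-67,85)→(22,21,39)
−g: reduced (well bottom): (22,21,39) with a≤c, −a<b≤a
flip sign back: reduced form of g is (-22,-21,-39)
reduced forms (-22, -21, -39) vs (-22, -21, -39) ⇒ equivalent

yes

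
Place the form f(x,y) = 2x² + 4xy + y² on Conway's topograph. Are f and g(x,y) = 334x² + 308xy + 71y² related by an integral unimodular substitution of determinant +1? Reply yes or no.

D₁ = 8, D₂ = 8
river cycle of f (length 2): (1, 2, -1), (-1, 2, 1)
river cycle of g (length 2): (-1, 2, 1), (1, 2, -1)
cycles coincide ⇒ equivalent

yes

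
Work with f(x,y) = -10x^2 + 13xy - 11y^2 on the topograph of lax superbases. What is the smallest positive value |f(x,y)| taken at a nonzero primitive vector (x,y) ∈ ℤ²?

translate: b→7 (≡-13 mod 20), so (10,-13,11)→(10,7,8)
flip: (10,7,8)→(8,-7,10)
reduced (well bottom): (8,-7,10) with a≤c, −a<b≤a
well minimum |f| = |-8| = 8 (negative-definite)

8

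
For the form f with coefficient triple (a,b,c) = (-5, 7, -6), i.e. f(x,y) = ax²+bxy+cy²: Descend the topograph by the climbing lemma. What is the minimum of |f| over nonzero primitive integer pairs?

translate: b→3 (≡-7 mod 10), so (5,-7,6)→(5,3,4)
flip: (5,3,4)→(4,-3,5)
reduced (well bottom): (4,-3,5) with a≤c, −a<b≤a
well minimum |f| = |-4| = 4 (negative-definite)

4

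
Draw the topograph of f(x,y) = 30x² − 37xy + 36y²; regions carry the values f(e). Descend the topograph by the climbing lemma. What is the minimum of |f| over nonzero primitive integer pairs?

translate: b→23 (≡-37 mod 60), so (30,-37,36)→(30,23,29)
flip: (30,23,29)→(29,-23,30)
reduced (well bottom): (29,-23,30) with a≤c, −a<b≤a
well minimum = a = 29

29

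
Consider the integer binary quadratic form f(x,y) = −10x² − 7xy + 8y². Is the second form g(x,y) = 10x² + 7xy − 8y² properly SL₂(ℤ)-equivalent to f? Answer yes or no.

D₁ = 369, D₂ = 369
river cycle of f (length 16): (8, 7, -10), (-10, 13, 5), (5, 17, -4), (-4, 15, 9), (9, 3, -10), (-10, 17, 2), (2, 19, -1), (-1, 19, 2), (2, 17, -10), (-10, 3, 9), … (6 more)
river cycle of g (length 16): (-8, 9, 9), (9, 9, -8), (-8, 7, 10), (10, 13, -5), (-5, 17, 4), (4, 15, -9), (-9, 3, 10), (10, 17, -2), (-2, 19, 1), (1, 19, -2), … (6 more)
cycles differ ⇒ inequivalent

no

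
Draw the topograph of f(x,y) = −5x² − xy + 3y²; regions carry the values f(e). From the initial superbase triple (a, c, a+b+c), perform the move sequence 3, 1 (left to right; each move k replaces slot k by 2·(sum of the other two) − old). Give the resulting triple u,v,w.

start (-5,3,-3) = (f(1,0),f(0,1),f(1,1))
replace slot 3: 2·((-5)+3) − (-3) = -1 → (-5,3,-1)
replace slot 1: 2·(3+(-1)) − (-5) = 9 → (9,3,-1)

9,3,-1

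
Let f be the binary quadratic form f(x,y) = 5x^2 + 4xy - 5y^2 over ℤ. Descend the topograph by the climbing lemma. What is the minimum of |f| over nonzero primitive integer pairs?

river: ρ → (-5,6,4)
river: ρ → (4,10,-1)
river: ρ → (-1,10,4)
river: ρ → (4,6,-5)
river: ρ → (-5,4,5)
river: ρ → (5,6,-4)
river: ρ → (-4,10,1)
river: ρ → (1,10,-4)
river: ρ → (-4,6,5)
river: ρ → (5,4,-5)
closes: descent 0, river 10
min |a| on river = 1

1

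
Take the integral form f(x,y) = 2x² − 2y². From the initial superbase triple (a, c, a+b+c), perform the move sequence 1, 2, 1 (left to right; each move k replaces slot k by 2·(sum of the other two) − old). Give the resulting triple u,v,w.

start (2,-2,0) = (f(1,0),f(0,1),f(1,1))
replace slot 1: 2·((-2)+0) − 2 = -6 → (-6,-2,0)
replace slot 2: 2·((-6)+0) − (-2) = -10 → (-6,-10,0)
replace slot 1: 2·((-10)+0) − (-6) = -14 → (-14,-10,0)

-14,-10,0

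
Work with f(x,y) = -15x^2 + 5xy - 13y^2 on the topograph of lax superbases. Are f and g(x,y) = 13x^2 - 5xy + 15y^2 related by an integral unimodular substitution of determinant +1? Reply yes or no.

D₁ = -755, D₂ = -755
f is negative-definite; reduce −f:
−f: flip: (15,-5,13)→(13,5,15)
−f: reduced (well bottom): (13,5,15) with a≤c, −a<b≤a
flip sign back: reduced form of f is (-13,-5,-15)
g: reduced (well bottom): (13,-5,15) with a≤c, −a<b≤a
reduced forms (-13, -5, -15) vs (13, -5, 15) ⇒ inequivalent

no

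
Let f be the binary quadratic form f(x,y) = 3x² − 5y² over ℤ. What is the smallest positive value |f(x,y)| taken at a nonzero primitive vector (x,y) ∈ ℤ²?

descent: ρ → (-5,0,3)
descent: ρ → (3,6,-2)  [lands on river]
river: ρ → (-2,6,3)
closes: descent 2, river 2
min |a| on river = 2

2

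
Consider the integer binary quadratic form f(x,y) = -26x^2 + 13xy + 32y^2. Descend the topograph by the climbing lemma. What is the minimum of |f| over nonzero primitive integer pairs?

river: ρ → (32,51,-7)
river: ρ → (-7,47,46)
river: ρ → (46,45,-8)
river: ρ → (-8,51,28)
river: ρ → (28,5,-31)
river: ρ → (-31,57,2)
river: ρ → (2,59,-2)
river: ρ → (-2,57,31)
river: ρ → (31,5,-28)
river: ρ → (-28,51,8)
river: ρ → (8,45,-46)
river: ρ → (-46,47,7)
river: ρ → (7,51,-32)
river: ρ → (-32,13,26)
river: ρ → (26,39,-19)
river: ρ → (-19,37,28)
river: ρ → (28,19,-28)
river: ρ → (-28,37,19)
river: ρ → (19,39,-26)
river: ρ → (-26,13,32)
closes: descent 0, river 20
min |a| on river = 2

2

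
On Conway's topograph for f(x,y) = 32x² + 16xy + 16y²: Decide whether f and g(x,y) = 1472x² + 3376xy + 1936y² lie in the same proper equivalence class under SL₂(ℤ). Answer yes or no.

D₁ = -1792, D₂ = -1792
f: flip: (32,16,16)→(16,-16,32)
f: translate: b→16 (≡-16 mod 32), so (16,-16,32)→(16,16,32)
f: reduced (well bottom): (16,16,32) with a≤c, −a<b≤a
g: translate: b→432 (≡3376 mod 2944), so (1472,3376,1936)→(1472,432,32)
g: flip: (1472,432,32)→(32,-432,1472)
g: translate: b→16 (≡-432 mod 64), so (32,-432,1472)→(32,16,16)
g: flip: (32,16,16)→(16,-16,32)
g: translate: b→16 (≡-16 mod 32), so (16,-16,32)→(16,16,32)
g: reduced (well bottom): (16,16,32) with a≤c, −a<b≤a
reduced forms (16, 16, 32) vs (16, 16, 32) ⇒ equivalent

yes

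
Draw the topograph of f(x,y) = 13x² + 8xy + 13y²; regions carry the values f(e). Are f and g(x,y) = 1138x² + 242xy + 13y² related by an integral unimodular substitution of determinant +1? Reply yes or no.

D₁ = -612, D₂ = -612
f: reduced (well bottom): (13,8,13) with a≤c, −a<b≤a
g: flip: (1138,242,13)→(13,-242,1138)
g: translate: b→-8 (≡-242 mod 26), so (13,-242,1138)→(13,-8,13)
g: flip: (13,-8,13)→(13,8,13)
g: reduced (well bottom): (13,8,13) with a≤c, −a<b≤a
reduced forms (13, 8, 13) vs (13, 8, 13) ⇒ equivalent

yes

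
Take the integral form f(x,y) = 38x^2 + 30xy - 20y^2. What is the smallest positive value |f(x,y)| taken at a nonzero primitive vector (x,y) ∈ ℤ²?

river: ρ → (-20,50,18)
river: ρ → (18,58,-8)
river: ρ → (-8,54,32)
river: ρ → (32,10,-30)
river: ρ → (-30,50,12)
river: ρ → (12,46,-38)
river: ρ → (-38,30,20)
river: ρ → (20,50,-18)
river: ρ → (-18,58,8)
river: ρ → (8,54,-32)
river: ρ → (-32,10,30)
river: ρ → (30,50,-12)
river: ρ → (-12,46,38)
river: ρ → (38,30,-20)
closes: descent 0, river 14
min |a| on river = 8

8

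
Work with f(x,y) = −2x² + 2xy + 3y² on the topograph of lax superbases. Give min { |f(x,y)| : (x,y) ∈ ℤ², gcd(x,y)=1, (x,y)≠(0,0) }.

river: ρ → (3,4,-1)
river: ρ → (-1,4,3)
river: ρ → (3,2,-2)
river: ρ → (-2,2,3)
closes: descent 0, river 4
min |a| on river = 1

1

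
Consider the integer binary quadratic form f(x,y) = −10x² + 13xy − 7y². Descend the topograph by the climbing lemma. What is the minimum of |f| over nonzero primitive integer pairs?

translate: b→7 (≡-13 mod 20), so (10,-13,7)→(10,7,4)
flip: (10,7,4)→(4,-7,10)
translate: b→1 (≡-7 mod 8), so (4,-7,10)→(4,1,7)
reduced (well bottom): (4,1,7) with a≤c, −a<b≤a
well minimum |f| = |-4| = 4 (negative-definite)

4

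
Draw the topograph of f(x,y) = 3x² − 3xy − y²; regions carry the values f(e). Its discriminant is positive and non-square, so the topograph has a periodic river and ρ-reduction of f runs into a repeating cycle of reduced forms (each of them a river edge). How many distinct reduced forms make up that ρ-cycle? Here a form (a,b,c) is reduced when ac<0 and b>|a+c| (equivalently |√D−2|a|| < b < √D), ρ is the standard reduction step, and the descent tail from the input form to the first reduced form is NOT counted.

D = 21, ⌊√D⌋ = 4
descent: ρ → (-1,3,3)  [lands on river]
river: ρ → (3,3,-1)
ρ-cycle length = 2 (tail of 1 descent step not counted)

2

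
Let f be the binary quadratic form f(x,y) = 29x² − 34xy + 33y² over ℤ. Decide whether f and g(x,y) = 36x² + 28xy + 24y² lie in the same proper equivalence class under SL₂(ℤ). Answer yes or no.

D₁ = -2672, D₂ = -2672
f: translate: b→24 (≡-34 mod 58), so (29,-34,33)→(29,24,28)
f: flip: (29,24,28)→(28,-24,29)
f: reduced (well bottom): (28,-24,29) with a≤c, −a<b≤a
g: flip: (36,28,24)→(24,-28,36)
g: translate: b→20 (≡-28 mod 48), so (24,-28,36)→(24,20,32)
g: reduced (well bottom): (24,20,32) with a≤c, −a<b≤a
reduced forms (28, -24, 29) vs (24, 20, 32) ⇒ inequivalent

no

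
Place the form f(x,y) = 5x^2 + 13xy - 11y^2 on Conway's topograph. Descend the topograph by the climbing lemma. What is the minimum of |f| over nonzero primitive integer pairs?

river: ρ → (-11,9,7)
river: ρ → (7,19,-1)
river: ρ → (-1,19,7)
river: ρ → (7,9,-11)
river: ρ → (-11,13,5)
river: ρ → (5,17,-5)
river: ρ → (-5,13,11)
river: ρ → (11,9,-7)
river: ρ → (-7,19,1)
river: ρ → (1,19,-7)
river: ρ → (-7,9,11)
river: ρ → (11,13,-5)
river: ρ → (-5,17,5)
river: ρ → (5,13,-11)
closes: descent 0, river 14
min |a| on river = 1

1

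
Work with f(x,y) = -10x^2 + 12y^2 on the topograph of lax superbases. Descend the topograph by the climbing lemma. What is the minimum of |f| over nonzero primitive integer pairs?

descent: ρ → (12,0,-10)
descent: ρ → (-10,20,2)  [lands on river]
river: ρ → (2,20,-10)
closes: descent 2, river 2
min |a| on river = 2

2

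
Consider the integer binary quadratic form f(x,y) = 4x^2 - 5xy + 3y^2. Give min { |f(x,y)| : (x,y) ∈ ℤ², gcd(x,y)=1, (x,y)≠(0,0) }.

translate: b→3 (≡-5 mod 8), so (4,-5,3)→(4,3,2)
flip: (4,3,2)→(2,-3,4)
translate: b→1 (≡-3 mod 4), so (2,-3,4)→(2,1,3)
reduced (well bottom): (2,1,3) with a≤c, −a<b≤a
well minimum = a = 2

2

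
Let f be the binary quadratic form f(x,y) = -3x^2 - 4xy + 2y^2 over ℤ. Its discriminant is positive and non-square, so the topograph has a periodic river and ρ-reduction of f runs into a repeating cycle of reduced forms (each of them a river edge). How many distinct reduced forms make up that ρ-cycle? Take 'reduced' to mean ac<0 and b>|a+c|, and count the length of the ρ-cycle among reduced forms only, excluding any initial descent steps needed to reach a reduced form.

D = 40, ⌊√D⌋ = 6
descent: ρ → (2,4,-3)  [lands on river]
river: ρ → (-3,2,3)
river: ρ → (3,4,-2)
river: ρ → (-2,4,3)
river: ρ → (3,2,-3)
river: ρ → (-3,4,2)
ρ-cycle length = 6 (tail of 1 descent step not counted)

6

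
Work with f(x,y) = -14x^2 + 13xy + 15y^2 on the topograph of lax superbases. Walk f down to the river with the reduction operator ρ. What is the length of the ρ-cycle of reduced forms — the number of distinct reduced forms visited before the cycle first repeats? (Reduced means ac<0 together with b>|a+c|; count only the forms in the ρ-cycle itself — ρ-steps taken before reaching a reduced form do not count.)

D = 1009, ⌊√D⌋ = 31
river: ρ → (15,17,-12)
river: ρ → (-12,31,1)
river: ρ → (1,31,-12)
river: ρ → (-12,17,15)
river: ρ → (15,13,-14)
river: ρ → (-14,15,14)
river: ρ → (14,13,-15)
river: ρ → (-15,17,12)
river: ρ → (12,31,-1)
river: ρ → (-1,31,12)
river: ρ → (12,17,-15)
river: ρ → (-15,13,14)
river: ρ → (14,15,-14)
river: ρ → (-14,13,15)
ρ-cycle length = 14 (tail of 0 descent steps not counted)

14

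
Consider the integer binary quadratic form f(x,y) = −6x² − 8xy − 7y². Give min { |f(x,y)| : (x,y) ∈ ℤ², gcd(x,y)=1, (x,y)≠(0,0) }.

translate: b→-4 (≡8 mod 12), so (6,8,7)→(6,-4,5)
flip: (6,-4,5)→(5,4,6)
reduced (well bottom): (5,4,6) with a≤c, −a<b≤a
well minimum |f| = |-5| = 5 (negative-definite)

5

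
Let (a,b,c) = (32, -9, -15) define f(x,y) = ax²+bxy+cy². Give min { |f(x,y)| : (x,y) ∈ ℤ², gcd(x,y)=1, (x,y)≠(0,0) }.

descent: ρ → (-15,39,8)  [lands on river]
river: ρ → (8,41,-10)
river: ρ → (-10,39,12)
river: ρ → (12,33,-19)
river: ρ → (-19,43,2)
river: ρ → (2,41,-40)
river: ρ → (-40,39,3)
river: ρ → (3,39,-40)
river: ρ → (-40,41,2)
river: ρ → (2,43,-19)
river: ρ → (-19,33,12)
river: ρ → (12,39,-10)
river: ρ → (-10,41,8)
river: ρ → (8,39,-15)
river: ρ → (-15,21,26)
river: ρ → (26,31,-10)
river: ρ → (-10,29,29)
river: ρ → (29,29,-10)
river: ρ → (-10,31,26)
river: ρ → (26,21,-15)
closes: descent 1, river 20
min |a| on river = 2

2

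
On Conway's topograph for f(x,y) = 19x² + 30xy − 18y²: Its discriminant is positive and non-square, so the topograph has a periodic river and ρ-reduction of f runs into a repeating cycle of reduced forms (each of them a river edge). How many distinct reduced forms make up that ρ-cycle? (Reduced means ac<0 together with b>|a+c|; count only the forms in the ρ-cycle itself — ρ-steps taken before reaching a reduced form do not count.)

D = 2268, ⌊√D⌋ = 47
river: ρ → (-18,42,7)
river: ρ → (7,42,-18)
river: ρ → (-18,30,19)
river: ρ → (19,46,-2)
river: ρ → (-2,46,19)
river: ρ → (19,30,-18)
ρ-cycle length = 6 (tail of 0 descent steps not counted)

6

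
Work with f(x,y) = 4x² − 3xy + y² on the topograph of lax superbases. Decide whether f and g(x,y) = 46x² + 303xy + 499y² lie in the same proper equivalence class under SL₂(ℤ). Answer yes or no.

D₁ = -7, D₂ = -7
f: flip: (4,-3,1)→(1,3,4)
f: translate: b→1 (≡3 mod 2), so (1,3,4)→(1,1,2)
f: reduced (well bottom): (1,1,2) with a≤c, −a<b≤a
g: translate: b→27 (≡303 mod 92), so (46,303,499)→(46,27,4)
g: flip: (46,27,4)→(4,-27,46)
g: translate: b→-3 (≡-27 mod 8), so (4,-27,46)→(4,-3,1)
g: flip: (4,-3,1)→(1,3,4)
g: translate: b→1 (≡3 mod 2), so (1,3,4)→(1,1,2)
g: reduced (well bottom): (1,1,2) with a≤c, −a<b≤a
reduced forms (1, 1, 2) vs (1, 1, 2) ⇒ equivalent

yes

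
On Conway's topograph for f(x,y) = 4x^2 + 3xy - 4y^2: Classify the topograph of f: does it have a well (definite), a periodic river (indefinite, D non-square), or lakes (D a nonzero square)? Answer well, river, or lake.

D = b²−4ac = 3² − 4·4·(-4) = 73
D > 0 non-square ⇒ indefinite ⇒ periodic river

river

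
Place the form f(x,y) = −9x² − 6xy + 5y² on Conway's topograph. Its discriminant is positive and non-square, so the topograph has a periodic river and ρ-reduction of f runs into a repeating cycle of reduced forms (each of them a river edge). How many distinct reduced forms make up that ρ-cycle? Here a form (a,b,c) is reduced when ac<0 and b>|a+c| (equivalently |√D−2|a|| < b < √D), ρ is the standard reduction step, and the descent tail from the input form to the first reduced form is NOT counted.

D = 216, ⌊√D⌋ = 14
descent: ρ → (5,6,-9)  [lands on river]
river: ρ → (-9,12,2)
river: ρ → (2,12,-9)
river: ρ → (-9,6,5)
river: ρ → (5,14,-1)
river: ρ → (-1,14,5)
ρ-cycle length = 6 (tail of 1 descent step not counted)

6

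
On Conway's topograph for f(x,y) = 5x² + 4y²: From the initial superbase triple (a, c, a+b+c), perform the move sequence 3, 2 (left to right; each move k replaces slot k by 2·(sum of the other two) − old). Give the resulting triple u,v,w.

start (5,4,9) = (f(1,0),f(0,1),f(1,1))
replace slot 3: 2·(5+4) − 9 = 9 → (5,4,9)
replace slot 2: 2·(5+9) − 4 = 24 → (5,24,9)

5,24,9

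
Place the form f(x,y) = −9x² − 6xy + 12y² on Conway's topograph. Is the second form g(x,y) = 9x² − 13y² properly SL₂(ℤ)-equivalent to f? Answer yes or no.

D₁ = 468, D₂ = 468
river cycle of f (length 10): (12, 6, -9), (-9, 12, 9), (9, 6, -12), (-12, 18, 3), (3, 18, -12), (-12, 6, 9), (9, 12, -9), (-9, 6, 12), (12, 18, -3), (-3, 18, 12)
river cycle of g (length 6): (9, 18, -4), (-4, 14, 17), (17, 20, -1), (-1, 20, 17), (17, 14, -4), (-4, 18, 9)
cycles differ ⇒ inequivalent

no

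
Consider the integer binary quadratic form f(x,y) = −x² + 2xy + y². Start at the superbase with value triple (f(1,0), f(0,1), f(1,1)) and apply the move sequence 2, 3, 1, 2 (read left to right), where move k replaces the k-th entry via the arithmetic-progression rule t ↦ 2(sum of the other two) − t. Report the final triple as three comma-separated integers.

start (-1,1,2) = (f(1,0),f(0,1),f(1,1))
replace slot 2: 2·((-1)+2) − 1 = 1 → (-1,1,2)
replace slot 3: 2·((-1)+1) − 2 = -2 → (-1,1,-2)
replace slot 1: 2·(1+(-2)) − (-1) = -1 → (-1,1,-2)
replace slot 2: 2·((-1)+(-2)) − 1 = -7 → (-1,-7,-2)

-1,-7,-2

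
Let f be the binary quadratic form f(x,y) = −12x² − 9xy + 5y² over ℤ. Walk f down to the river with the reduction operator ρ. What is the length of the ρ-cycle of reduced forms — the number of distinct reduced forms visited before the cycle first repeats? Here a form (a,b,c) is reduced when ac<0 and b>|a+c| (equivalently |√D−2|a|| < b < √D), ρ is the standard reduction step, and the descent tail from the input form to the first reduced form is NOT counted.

D = 321, ⌊√D⌋ = 17
descent: ρ → (5,9,-12)  [lands on river]
river: ρ → (-12,15,2)
river: ρ → (2,17,-4)
river: ρ → (-4,15,6)
river: ρ → (6,9,-10)
river: ρ → (-10,11,5)
ρ-cycle length = 6 (tail of 1 descent step not counted)

6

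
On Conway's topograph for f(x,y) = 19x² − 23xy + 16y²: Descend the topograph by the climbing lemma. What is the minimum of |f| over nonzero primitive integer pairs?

translate: b→15 (≡-23 mod 38), so (19,-23,16)→(19,15,12)
flip: (19,15,12)→(12,-15,19)
translate: b→9 (≡-15 mod 24), so (12,-15,19)→(12,9,16)
reduced (well bottom): (12,9,16) with a≤c, −a<b≤a
well minimum = a = 12

12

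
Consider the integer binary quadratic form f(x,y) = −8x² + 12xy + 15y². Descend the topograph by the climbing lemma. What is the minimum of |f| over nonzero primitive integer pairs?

river: ρ → (15,18,-5)
river: ρ → (-5,22,7)
river: ρ → (7,20,-8)
river: ρ → (-8,12,15)
closes: descent 0, river 4
min |a| on river = 5

5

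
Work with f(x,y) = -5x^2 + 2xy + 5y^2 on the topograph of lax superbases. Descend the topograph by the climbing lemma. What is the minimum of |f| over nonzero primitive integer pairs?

river: ρ → (5,8,-2)
river: ρ → (-2,8,5)
river: ρ → (5,2,-5)
river: ρ → (-5,8,2)
river: ρ → (2,8,-5)
river: ρ → (-5,2,5)
closes: descent 0, river 6
min |a| on river = 2

2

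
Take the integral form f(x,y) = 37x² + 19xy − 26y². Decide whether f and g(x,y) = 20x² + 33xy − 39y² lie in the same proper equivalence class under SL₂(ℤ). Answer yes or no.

D₁ = 4209, D₂ = 4209
river cycle of f (length 42): (-26, 33, 30), (30, 27, -29), (-29, 31, 28), (28, 25, -32), (-32, 39, 21), (21, 45, -26), (-26, 59, 7), (7, 53, -50), (-50, 47, 10), (10, 53, -35), … (32 more)
river cycle of g (length 32): (-39, 45, 14), (14, 39, -48), (-48, 57, 5), (5, 63, -12), (-12, 57, 20), (20, 63, -3), (-3, 63, 20), (20, 57, -12), (-12, 63, 5), (5, 57, -48), … (22 more)
cycles differ ⇒ inequivalent

no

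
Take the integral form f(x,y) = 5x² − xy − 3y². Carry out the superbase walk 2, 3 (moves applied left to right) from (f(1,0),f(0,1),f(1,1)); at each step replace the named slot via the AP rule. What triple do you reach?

start (5,-3,1) = (f(1,0),f(0,1),f(1,1))
replace slot 2: 2·(5+1) − (-3) = 15 → (5,15,1)
replace slot 3: 2·(5+15) − 1 = 39 → (5,15,39)

5,15,39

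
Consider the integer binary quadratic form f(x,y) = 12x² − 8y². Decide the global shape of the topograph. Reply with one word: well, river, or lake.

D = b²−4ac = 0² − 4·12·(-8) = 384
D > 0 non-square ⇒ indefinite ⇒ periodic river

river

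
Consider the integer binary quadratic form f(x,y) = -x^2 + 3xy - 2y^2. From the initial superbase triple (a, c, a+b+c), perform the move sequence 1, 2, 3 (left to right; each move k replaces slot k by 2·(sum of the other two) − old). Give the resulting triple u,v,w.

start (-1,-2,0) = (f(1,0),f(0,1),f(1,1))
replace slot 1: 2·((-2)+0) − (-1) = -3 → (-3,-2,0)
replace slot 2: 2·((-3)+0) − (-2) = -4 → (-3,-4,0)
replace slot 3: 2·((-3)+(-4)) − 0 = -14 → (-3,-4,-14)

-3,-4,-14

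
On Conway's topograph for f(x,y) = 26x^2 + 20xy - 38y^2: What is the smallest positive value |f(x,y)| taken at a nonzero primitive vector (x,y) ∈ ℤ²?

river: ρ → (-38,56,8)
river: ρ → (8,56,-38)
river: ρ → (-38,20,26)
river: ρ → (26,32,-32)
river: ρ → (-32,32,26)
river: ρ → (26,20,-38)
closes: descent 0, river 6
min |a| on river = 8

8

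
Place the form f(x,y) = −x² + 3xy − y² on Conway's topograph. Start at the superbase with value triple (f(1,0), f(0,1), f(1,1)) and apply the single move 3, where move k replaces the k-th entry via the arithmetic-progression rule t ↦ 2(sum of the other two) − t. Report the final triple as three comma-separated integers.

start (-1,-1,1) = (f(1,0),f(0,1),f(1,1))
replace slot 3: 2·((-1)+(-1)) − 1 = -5 → (-1,-1,-5)

-1,-1,-5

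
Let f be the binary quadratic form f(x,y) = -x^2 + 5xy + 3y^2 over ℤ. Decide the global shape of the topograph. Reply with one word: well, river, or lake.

D = b²−4ac = 5² − 4·(-1)·3 = 37
D > 0 non-square ⇒ indefinite ⇒ periodic river

river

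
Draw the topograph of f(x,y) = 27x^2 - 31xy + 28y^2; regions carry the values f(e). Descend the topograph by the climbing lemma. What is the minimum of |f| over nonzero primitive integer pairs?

translate: b→23 (≡-31 mod 54), so (27,-31,28)→(27,23,24)
flip: (27,23,24)→(24,-23,27)
reduced (well bottom): (24,-23,27) with a≤c, −a<b≤a
well minimum = a = 24

24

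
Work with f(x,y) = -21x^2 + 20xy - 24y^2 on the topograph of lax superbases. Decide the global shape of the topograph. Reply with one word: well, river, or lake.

D = b²−4ac = 20² − 4·(-21)·(-24) = -1616
D < 0 ⇒ definite ⇒ every region one sign ⇒ single well

well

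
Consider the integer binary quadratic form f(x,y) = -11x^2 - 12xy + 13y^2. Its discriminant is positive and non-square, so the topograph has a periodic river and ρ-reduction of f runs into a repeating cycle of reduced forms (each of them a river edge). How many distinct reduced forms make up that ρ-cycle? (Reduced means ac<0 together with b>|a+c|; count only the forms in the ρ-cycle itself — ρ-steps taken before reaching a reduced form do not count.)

D = 716, ⌊√D⌋ = 26
descent: ρ → (13,12,-11)  [lands on river]
river: ρ → (-11,10,14)
river: ρ → (14,18,-7)
river: ρ → (-7,24,5)
river: ρ → (5,26,-2)
river: ρ → (-2,26,5)
river: ρ → (5,24,-7)
river: ρ → (-7,18,14)
river: ρ → (14,10,-11)
river: ρ → (-11,12,13)
river: ρ → (13,14,-10)
river: ρ → (-10,26,1)
river: ρ → (1,26,-10)
river: ρ → (-10,14,13)
ρ-cycle length = 14 (tail of 1 descent step not counted)

14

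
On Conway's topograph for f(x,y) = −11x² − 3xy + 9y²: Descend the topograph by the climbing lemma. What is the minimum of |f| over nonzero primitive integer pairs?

descent: ρ → (9,3,-11)  [lands on river]
river: ρ → (-11,19,1)
river: ρ → (1,19,-11)
river: ρ → (-11,3,9)
river: ρ → (9,15,-5)
river: ρ → (-5,15,9)
closes: descent 1, river 6
min |a| on river = 1

1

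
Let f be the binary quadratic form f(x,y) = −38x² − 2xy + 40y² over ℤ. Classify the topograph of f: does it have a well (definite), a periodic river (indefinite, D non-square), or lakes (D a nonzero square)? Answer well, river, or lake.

D = b²−4ac = (-2)² − 4·(-38)·40 = 6084
D = 78² is a perfect square ⇒ form factors over ℤ ⇒ lakes

lake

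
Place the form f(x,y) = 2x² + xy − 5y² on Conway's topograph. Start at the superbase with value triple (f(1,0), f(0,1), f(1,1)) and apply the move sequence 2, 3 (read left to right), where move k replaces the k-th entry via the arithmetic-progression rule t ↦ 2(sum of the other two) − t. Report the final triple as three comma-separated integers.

start (2,-5,-2) = (f(1,0),f(0,1),f(1,1))
replace slot 2: 2·(2+(-2)) − (-5) = 5 → (2,5,-2)
replace slot 3: 2·(2+5) − (-2) = 16 → (2,5,16)

2,5,16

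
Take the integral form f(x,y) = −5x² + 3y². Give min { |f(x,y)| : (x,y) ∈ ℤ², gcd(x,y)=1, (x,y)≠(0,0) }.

descent: ρ → (3,6,-2)  [lands on river]
river: ρ → (-2,6,3)
closes: descent 1, river 2
min |a| on river = 2

2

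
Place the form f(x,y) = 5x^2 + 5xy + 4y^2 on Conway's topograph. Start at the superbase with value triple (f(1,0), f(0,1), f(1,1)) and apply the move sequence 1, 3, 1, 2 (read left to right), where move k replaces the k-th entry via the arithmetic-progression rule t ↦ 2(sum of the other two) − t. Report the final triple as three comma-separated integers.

start (5,4,14) = (f(1,0),f(0,1),f(1,1))
replace slot 1: 2·(4+14) − 5 = 31 → (31,4,14)
replace slot 3: 2·(31+4) − 14 = 56 → (31,4,56)
replace slot 1: 2·(4+56) − 31 = 89 → (89,4,56)
replace slot 2: 2·(89+56) − 4 = 286 → (89,286,56)

89,286,56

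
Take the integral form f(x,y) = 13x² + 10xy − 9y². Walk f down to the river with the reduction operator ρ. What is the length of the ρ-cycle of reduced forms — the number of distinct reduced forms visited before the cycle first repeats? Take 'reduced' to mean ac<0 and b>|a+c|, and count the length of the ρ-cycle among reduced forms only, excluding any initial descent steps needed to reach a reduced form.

D = 568, ⌊√D⌋ = 23
river: ρ → (-9,8,14)
river: ρ → (14,20,-3)
river: ρ → (-3,22,7)
river: ρ → (7,20,-6)
river: ρ → (-6,16,13)
river: ρ → (13,10,-9)
ρ-cycle length = 6 (tail of 0 descent steps not counted)

6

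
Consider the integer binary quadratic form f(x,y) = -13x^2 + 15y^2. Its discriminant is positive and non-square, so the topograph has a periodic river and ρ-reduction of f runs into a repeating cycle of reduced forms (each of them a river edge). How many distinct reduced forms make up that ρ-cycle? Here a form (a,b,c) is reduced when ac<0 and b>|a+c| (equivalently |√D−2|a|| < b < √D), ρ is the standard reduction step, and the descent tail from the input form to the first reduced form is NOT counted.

D = 780, ⌊√D⌋ = 27
descent: ρ → (15,0,-13)
descent: ρ → (-13,26,2)  [lands on river]
river: ρ → (2,26,-13)
ρ-cycle length = 2 (tail of 2 descent steps not counted)

2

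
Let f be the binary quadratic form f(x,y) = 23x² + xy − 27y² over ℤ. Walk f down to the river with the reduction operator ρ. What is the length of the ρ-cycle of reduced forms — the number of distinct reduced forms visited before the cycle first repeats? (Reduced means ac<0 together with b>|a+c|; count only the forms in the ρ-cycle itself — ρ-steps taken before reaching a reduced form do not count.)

D = 2485, ⌊√D⌋ = 49
descent: ρ → (-27,-1,23)
descent: ρ → (23,47,-3)  [lands on river]
river: ρ → (-3,49,7)
river: ρ → (7,49,-3)
river: ρ → (-3,47,23)
river: ρ → (23,45,-5)
river: ρ → (-5,45,23)
ρ-cycle length = 6 (tail of 2 descent steps not counted)

6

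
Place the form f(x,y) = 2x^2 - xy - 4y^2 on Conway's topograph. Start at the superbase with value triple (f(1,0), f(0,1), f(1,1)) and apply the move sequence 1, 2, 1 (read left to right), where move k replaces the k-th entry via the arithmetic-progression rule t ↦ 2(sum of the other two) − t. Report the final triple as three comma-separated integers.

start (2,-4,-3) = (f(1,0),f(0,1),f(1,1))
replace slot 1: 2·((-4)+(-3)) − 2 = -16 → (-16,-4,-3)
replace slot 2: 2·((-16)+(-3)) − (-4) = -34 → (-16,-34,-3)
replace slot 1: 2·((-34)+(-3)) − (-16) = -58 → (-58,-34,-3)

-58,-34,-3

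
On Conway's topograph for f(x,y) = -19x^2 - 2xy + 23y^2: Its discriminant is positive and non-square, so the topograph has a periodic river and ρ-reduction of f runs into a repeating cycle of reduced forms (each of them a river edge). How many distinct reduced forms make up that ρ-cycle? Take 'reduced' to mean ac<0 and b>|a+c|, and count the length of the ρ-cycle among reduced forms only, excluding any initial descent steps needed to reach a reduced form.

D = 1752, ⌊√D⌋ = 41
descent: ρ → (23,2,-19)
descent: ρ → (-19,36,6)  [lands on river]
river: ρ → (6,36,-19)
river: ρ → (-19,40,2)
river: ρ → (2,40,-19)
ρ-cycle length = 4 (tail of 2 descent steps not counted)

4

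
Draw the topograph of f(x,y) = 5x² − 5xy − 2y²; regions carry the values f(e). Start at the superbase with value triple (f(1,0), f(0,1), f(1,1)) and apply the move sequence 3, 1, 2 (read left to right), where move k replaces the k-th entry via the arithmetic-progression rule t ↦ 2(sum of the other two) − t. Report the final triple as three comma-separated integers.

start (5,-2,-2) = (f(1,0),f(0,1),f(1,1))
replace slot 3: 2·(5+(-2)) − (-2) = 8 → (5,-2,8)
replace slot 1: 2·((-2)+8) − 5 = 7 → (7,-2,8)
replace slot 2: 2·(7+8) − (-2) = 32 → (7,32,8)

7,32,8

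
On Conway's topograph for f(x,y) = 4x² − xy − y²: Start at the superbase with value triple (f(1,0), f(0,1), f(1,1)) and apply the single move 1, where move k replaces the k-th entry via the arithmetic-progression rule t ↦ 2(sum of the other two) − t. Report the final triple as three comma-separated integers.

start (4,-1,2) = (f(1,0),f(0,1),f(1,1))
replace slot 1: 2·((-1)+2) − 4 = -2 → (-2,-1,2)

-2,-1,2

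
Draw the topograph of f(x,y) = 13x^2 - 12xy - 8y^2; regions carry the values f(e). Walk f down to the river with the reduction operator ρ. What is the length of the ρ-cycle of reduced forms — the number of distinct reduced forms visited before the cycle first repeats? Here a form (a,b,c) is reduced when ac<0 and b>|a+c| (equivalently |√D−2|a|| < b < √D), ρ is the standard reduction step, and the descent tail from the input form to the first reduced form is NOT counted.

D = 560, ⌊√D⌋ = 23
descent: ρ → (-8,12,13)  [lands on river]
river: ρ → (13,14,-7)
river: ρ → (-7,14,13)
river: ρ → (13,12,-8)
river: ρ → (-8,20,5)
river: ρ → (5,20,-8)
ρ-cycle length = 6 (tail of 1 descent step not counted)

6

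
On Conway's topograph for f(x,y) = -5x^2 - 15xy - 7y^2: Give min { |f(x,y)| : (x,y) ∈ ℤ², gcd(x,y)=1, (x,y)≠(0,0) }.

descent: ρ → (-7,1,3)
descent: ρ → (3,5,-5)  [lands on river]
river: ρ → (-5,5,3)
river: ρ → (3,7,-3)
river: ρ → (-3,5,5)
river: ρ → (5,5,-3)
river: ρ → (-3,7,3)
closes: descent 2, river 6
min |a| on river = 3

3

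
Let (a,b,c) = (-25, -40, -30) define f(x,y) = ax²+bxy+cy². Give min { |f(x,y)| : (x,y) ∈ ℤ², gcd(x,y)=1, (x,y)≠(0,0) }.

translate: b→-10 (≡40 mod 50), so (25,40,30)→(25,-10,15)
flip: (25,-10,15)→(15,10,25)
reduced (well bottom): (15,10,25) with a≤c, −a<b≤a
well minimum |f| = |-15| = 15 (negative-definite)

15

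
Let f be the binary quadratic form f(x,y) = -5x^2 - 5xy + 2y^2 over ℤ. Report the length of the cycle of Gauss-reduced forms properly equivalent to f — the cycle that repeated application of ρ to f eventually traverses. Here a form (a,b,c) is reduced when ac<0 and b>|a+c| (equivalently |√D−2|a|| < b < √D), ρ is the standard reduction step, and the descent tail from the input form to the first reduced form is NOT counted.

D = 65, ⌊√D⌋ = 8
descent: ρ → (2,5,-5)  [lands on river]
river: ρ → (-5,5,2)
river: ρ → (2,7,-2)
river: ρ → (-2,5,5)
river: ρ → (5,5,-2)
river: ρ → (-2,7,2)
ρ-cycle length = 6 (tail of 1 descent step not counted)

6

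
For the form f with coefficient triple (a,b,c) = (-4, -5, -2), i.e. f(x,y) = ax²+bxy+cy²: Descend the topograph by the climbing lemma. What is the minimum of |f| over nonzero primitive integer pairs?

translate: b→-3 (≡5 mod 8), so (4,5,2)→(4,-3,1)
flip: (4,-3,1)→(1,3,4)
translate: b→1 (≡3 mod 2), so (1,3,4)→(1,1,2)
reduced (well bottom): (1,1,2) with a≤c, −a<b≤a
well minimum |f| = |-1| = 1 (negative-definite)

1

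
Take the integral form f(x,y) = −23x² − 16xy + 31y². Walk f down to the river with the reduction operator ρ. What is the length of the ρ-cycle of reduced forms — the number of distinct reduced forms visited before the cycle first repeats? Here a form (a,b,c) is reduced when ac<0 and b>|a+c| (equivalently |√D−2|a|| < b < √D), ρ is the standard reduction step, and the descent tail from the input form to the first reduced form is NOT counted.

D = 3108, ⌊√D⌋ = 55
descent: ρ → (31,16,-23)  [lands on river]
river: ρ → (-23,30,24)
river: ρ → (24,18,-29)
river: ρ → (-29,40,13)
river: ρ → (13,38,-32)
river: ρ → (-32,26,19)
river: ρ → (19,50,-8)
river: ρ → (-8,46,31)
ρ-cycle length = 8 (tail of 1 descent step not counted)

8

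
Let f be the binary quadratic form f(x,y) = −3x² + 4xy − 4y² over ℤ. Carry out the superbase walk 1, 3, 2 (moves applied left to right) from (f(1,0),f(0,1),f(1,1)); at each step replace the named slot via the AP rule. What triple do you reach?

start (-3,-4,-3) = (f(1,0),f(0,1),f(1,1))
replace slot 1: 2·((-4)+(-3)) − (-3) = -11 → (-11,-4,-3)
replace slot 3: 2·((-11)+(-4)) − (-3) = -27 → (-11,-4,-27)
replace slot 2: 2·((-11)+(-27)) − (-4) = -72 → (-11,-72,-27)

-11,-72,-27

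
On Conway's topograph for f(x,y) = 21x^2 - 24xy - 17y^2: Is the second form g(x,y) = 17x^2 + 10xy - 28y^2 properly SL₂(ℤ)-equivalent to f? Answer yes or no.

D₁ = 2004, D₂ = 2004
river cycle of f (length 28): (-17, 24, 21), (21, 18, -20), (-20, 22, 19), (19, 16, -23), (-23, 30, 12), (12, 42, -5), (-5, 38, 28), (28, 18, -15), (-15, 42, 4), (4, 38, -35), … (18 more)
river cycle of g (length 28): (17, 44, -1), (-1, 44, 17), (17, 24, -21), (-21, 18, 20), (20, 22, -19), (-19, 16, 23), (23, 30, -12), (-12, 42, 5), (5, 38, -28), (-28, 18, 15), … (18 more)
cycles differ ⇒ inequivalent

no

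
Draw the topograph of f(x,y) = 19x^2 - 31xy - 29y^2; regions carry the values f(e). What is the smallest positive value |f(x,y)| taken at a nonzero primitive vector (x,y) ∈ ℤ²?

descent: ρ → (-29,31,19)  [lands on river]
river: ρ → (19,45,-15)
river: ρ → (-15,45,19)
river: ρ → (19,31,-29)
river: ρ → (-29,27,21)
river: ρ → (21,15,-35)
river: ρ → (-35,55,1)
river: ρ → (1,55,-35)
river: ρ → (-35,15,21)
river: ρ → (21,27,-29)
closes: descent 1, river 10
min |a| on river = 1

1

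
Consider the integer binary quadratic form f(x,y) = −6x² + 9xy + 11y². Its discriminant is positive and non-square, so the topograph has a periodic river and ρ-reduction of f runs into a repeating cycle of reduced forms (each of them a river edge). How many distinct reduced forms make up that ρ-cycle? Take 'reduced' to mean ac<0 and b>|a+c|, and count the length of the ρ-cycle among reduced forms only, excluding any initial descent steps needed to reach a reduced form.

D = 345, ⌊√D⌋ = 18
river: ρ → (11,13,-4)
river: ρ → (-4,11,14)
river: ρ → (14,17,-1)
river: ρ → (-1,17,14)
river: ρ → (14,11,-4)
river: ρ → (-4,13,11)
river: ρ → (11,9,-6)
river: ρ → (-6,15,5)
river: ρ → (5,15,-6)
river: ρ → (-6,9,11)
ρ-cycle length = 10 (tail of 0 descent steps not counted)

10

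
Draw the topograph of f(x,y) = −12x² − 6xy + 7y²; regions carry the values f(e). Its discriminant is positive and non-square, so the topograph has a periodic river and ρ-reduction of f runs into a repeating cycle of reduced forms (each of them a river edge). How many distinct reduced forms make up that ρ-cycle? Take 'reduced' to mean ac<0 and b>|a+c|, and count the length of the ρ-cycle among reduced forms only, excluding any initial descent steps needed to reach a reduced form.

D = 372, ⌊√D⌋ = 19
descent: ρ → (7,6,-12)  [lands on river]
river: ρ → (-12,18,1)
river: ρ → (1,18,-12)
river: ρ → (-12,6,7)
river: ρ → (7,8,-11)
river: ρ → (-11,14,4)
river: ρ → (4,18,-3)
river: ρ → (-3,18,4)
river: ρ → (4,14,-11)
river: ρ → (-11,8,7)
ρ-cycle length = 10 (tail of 1 descent step not counted)

10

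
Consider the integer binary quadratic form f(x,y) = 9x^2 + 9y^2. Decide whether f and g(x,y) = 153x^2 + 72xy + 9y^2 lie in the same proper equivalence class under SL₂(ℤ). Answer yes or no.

D₁ = -324, D₂ = -324
f: reduced (well bottom): (9,0,9) with a≤c, −a<b≤a
g: flip: (153,72,9)→(9,-72,153)
g: translate: b→0 (≡-72 mod 18), so (9,-72,153)→(9,0,9)
g: reduced (well bottom): (9,0,9) with a≤c, −a<b≤a
reduced forms (9, 0, 9) vs (9, 0, 9) ⇒ equivalent

yes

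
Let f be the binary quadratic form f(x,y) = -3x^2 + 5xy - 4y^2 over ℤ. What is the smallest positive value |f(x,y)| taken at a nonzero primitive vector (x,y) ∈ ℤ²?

translate: b→1 (≡-5 mod 6), so (3,-5,4)→(3,1,2)
flip: (3,1,2)→(2,-1,3)
reduced (well bottom): (2,-1,3) with a≤c, −a<b≤a
well minimum |f| = |-2| = 2 (negative-definite)

2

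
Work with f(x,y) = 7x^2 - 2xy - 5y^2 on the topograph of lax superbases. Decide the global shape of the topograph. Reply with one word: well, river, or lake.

D = b²−4ac = (-2)² − 4·7·(-5) = 144
D = 12² is a perfect square ⇒ form factors over ℤ ⇒ lakes

lake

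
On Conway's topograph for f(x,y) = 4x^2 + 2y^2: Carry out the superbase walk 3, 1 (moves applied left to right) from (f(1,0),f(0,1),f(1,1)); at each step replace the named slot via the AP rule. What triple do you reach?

start (4,2,6) = (f(1,0),f(0,1),f(1,1))
replace slot 3: 2·(4+2) − 6 = 6 → (4,2,6)
replace slot 1: 2·(2+6) − 4 = 12 → (12,2,6)

12,2,6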